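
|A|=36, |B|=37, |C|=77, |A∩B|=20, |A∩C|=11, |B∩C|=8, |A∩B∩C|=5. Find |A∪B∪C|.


|A∪B∪C| = 36+37+77-20-11-8+5 = 116

|A∪B∪C| = 116


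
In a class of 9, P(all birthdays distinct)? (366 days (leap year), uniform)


P(all different) = Π(366-i)/366 for i=0..8
= (366/366)×(365/366)×...×(358/366)
= 0.905624

P ≈ 0.9056 ≈ 90.56%


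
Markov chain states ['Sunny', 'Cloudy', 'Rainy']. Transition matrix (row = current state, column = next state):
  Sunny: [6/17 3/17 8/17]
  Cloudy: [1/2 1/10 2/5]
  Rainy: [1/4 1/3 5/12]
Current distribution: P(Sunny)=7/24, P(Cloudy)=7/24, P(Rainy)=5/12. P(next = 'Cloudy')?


P(next=Cloudy) = Σᵢ P(now=i)×P(i→Cloudy)
= 7/24×3/17 + 7/24×1/10 + 5/12×1/3
= 7/136 + 7/240 + 5/36 = 2687/12240

P = 2687/12240 ≈ 0.2195


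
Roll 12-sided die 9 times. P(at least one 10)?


P(no 10)^9 = (11/12)^9 = 2357947691/5159780352
P(≥1) = 1 - 2357947691/5159780352 = 2801832661/5159780352

P = 2801832661/5159780352 ≈ 54.30%


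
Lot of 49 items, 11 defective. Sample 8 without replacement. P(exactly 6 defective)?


Hypergeometric: C(11,6)×C(38,2)/C(49,8)
= 462×703/450978066 = 703/976143

P(X=6) = 703/976143 ≈ 0.07%


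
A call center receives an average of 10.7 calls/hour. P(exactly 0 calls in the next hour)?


Poisson(λ=10.7): P(X=0) = e^(-λ)×λ^k/k!
= e^(-10.7) × 10.7^0 / 0!
≈ 2.254493791e-05 × 1 / 1 ≈ 0.000023

P(X=0) ≈ 0.000023 ≈ 0.00%


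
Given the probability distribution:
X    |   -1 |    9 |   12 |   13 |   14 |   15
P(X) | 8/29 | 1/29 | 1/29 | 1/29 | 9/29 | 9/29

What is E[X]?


E[X] = Σ x·P(X=x)
= (-1)×(8/29) + (9)×(1/29) + (12)×(1/29) + (13)×(1/29) + (14)×(9/29) + (15)×(9/29)
= 287/29

E[X] = 287/29


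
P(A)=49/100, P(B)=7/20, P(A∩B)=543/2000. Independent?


P(A)×P(B) = 343/2000
P(A∩B) = 543/2000
Not equal → NOT independent

No, not independent


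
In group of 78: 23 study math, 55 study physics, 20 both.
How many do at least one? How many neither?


|A∪B| = 23+55-20 = 58
Neither = 78-58 = 20

At least one: 58; Neither: 20


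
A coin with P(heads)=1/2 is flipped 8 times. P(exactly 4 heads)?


Binomial: P(X=4) = C(8,4)×p^4×(1-p)^4
= 70 × 1/16 × 1/16 = 35/128

P(X=4) = 35/128 ≈ 27.34%


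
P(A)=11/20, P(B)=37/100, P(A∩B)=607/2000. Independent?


P(A)×P(B) = 407/2000
P(A∩B) = 607/2000
Not equal → NOT independent

No, not independent


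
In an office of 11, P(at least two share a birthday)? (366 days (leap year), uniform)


P(all different) = Π(366-i)/366 for i=0..10
= 0.859219
P(match) = 1 - 0.859219 = 0.140781

P ≈ 0.1408 ≈ 14.08%


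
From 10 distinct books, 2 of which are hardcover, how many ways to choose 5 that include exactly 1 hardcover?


Choose 1 of the 2 hardcovers and 4 of the other 8 books:
C(2,1)×C(8,4) = 2×70 = 140

140


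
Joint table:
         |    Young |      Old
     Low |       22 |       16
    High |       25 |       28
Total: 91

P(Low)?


P(Low) = (22+16)/91 = 38/91

P(Low) = 38/91 ≈ 41.76%


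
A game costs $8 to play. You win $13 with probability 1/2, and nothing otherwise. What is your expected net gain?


E[gain] = (13-8)×1/2 + (-8)×1/2
= 5/2 - 4 = -3/2

Expected net gain = $-3/2 ≈ $-1.50


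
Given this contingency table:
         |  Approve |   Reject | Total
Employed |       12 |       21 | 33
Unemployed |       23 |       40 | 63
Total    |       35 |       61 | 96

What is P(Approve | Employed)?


P(Approve | Employed) = 12/(12+21) = 12/33 = 4/11

P(Approve|Employed) = 4/11 ≈ 36.36%


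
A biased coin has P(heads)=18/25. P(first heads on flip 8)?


Geometric: P(X=8) = (1-p)^(k-1)×p = (7/25)^7×18/25 = 14823774/152587890625

P(X=8) = 14823774/152587890625 ≈ 0.01%


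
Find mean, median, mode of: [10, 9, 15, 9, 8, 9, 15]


Sorted: [8, 9, 9, 9, 10, 15, 15]
Mean = 75/7
Median = 9
Freq: {10: 1, 9: 3, 15: 2, 8: 1}
Mode: [9]

Mean=75/7, Median=9, Mode=9


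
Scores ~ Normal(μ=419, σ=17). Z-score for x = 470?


z = (x - μ)/σ = (470 - 419)/17 = 3.0

z = 3.0


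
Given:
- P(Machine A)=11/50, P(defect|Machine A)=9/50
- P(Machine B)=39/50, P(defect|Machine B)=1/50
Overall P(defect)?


P(B) = Σ P(B|Aᵢ)×P(Aᵢ)
  9/50×11/50 = 99/2500
  1/50×39/50 = 39/2500
Sum = 69/1250

P(defect) = 69/1250 ≈ 5.52%


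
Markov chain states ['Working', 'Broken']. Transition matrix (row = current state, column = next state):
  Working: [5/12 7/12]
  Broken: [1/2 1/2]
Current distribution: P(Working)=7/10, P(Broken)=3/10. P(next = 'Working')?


P(next=Working) = Σᵢ P(now=i)×P(i→Working)
= 7/10×5/12 + 3/10×1/2
= 7/24 + 3/20 = 53/120

P = 53/120 ≈ 0.4417


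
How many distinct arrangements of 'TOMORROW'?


Letters: 8, freq: {'T': 1, 'O': 3, 'M': 1, 'R': 2, 'W': 1}
8!/(1!×3!×1!×2!×1!) = 40320/12 = 3360

3360


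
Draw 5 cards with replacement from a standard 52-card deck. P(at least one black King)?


P(not a black King) = 50/52 = 25/26
P(none in 5 draws) = (25/26)^5 = 9765625/11881376
P(≥1 black King) = 1 - 9765625/11881376 = 2115751/11881376

P = 2115751/11881376 ≈ 17.81%


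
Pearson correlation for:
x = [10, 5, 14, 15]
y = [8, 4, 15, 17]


n=4, Σx=44, Σy=44, Σxy=565, Σx²=546, Σy²=594
r = (4×565 - 44×44)/√((4×546 - 44²)(4×594 - 44²))
= 324/√(248×440) = 324/√109120 ≈ 324/330.3332 ≈ 0.9808

r ≈ 0.9808


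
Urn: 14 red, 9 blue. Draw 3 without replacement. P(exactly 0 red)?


Hypergeometric: C(14,0)×C(9,3)/C(23,3)
= 1×84/1771 = 12/253

P(X=0) = 12/253 ≈ 4.74%


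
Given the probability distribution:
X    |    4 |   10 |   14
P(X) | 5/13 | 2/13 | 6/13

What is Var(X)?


E[X] = 124/13
E[X²] = 112
Var(X) = E[X²] - (E[X])² = 112 - 15376/169 = 3552/169

Var(X) = 3552/169 ≈ 21.0178


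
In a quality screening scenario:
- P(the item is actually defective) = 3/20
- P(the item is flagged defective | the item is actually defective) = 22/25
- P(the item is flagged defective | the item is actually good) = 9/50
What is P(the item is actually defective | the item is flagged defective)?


Using Bayes' theorem:
P(A|B) = P(B|A)·P(A) / P(B)

P(the item is flagged defective) = 22/25 × 3/20 + 9/50 × 17/20
= 33/250 + 153/1000 = 57/200

P(the item is actually defective|the item is flagged defective) = (33/250) / (57/200) = 44/95

P(the item is actually defective|the item is flagged defective) = 44/95 ≈ 46.32%


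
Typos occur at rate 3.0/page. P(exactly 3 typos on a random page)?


Poisson(λ=3.0): P(X=3) = e^(-λ)×λ^k/k!
= e^(-3.0) × 3.0^3 / 3!
≈ 0.04978706837 × 27 / 6 ≈ 0.224042

P(X=3) ≈ 0.224042 ≈ 22.40%


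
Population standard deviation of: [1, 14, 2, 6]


Mean = 23/4
  (1-23/4)²=361/16
  (14-23/4)²=1089/16
  (2-23/4)²=225/16
  (6-23/4)²=1/16
Σ(x-μ)² = 419/4
σ² = (419/4)/4 = 419/16

σ = √(419/16) ≈ 5.1174


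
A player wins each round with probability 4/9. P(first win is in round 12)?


Geometric: P(X=12) = (1-p)^(k-1)×p = (5/9)^11×4/9 = 195312500/282429536481

P(X=12) = 195312500/282429536481 ≈ 0.07%


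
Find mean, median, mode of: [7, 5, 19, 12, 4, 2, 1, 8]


Sorted: [1, 2, 4, 5, 7, 8, 12, 19]
Mean = 58/8 = 29/4
Median = 6
Freq: {7: 1, 5: 1, 19: 1, 12: 1, 4: 1, 2: 1, 1: 1, 8: 1}
Mode: No mode

Mean=29/4, Median=6, Mode=No mode


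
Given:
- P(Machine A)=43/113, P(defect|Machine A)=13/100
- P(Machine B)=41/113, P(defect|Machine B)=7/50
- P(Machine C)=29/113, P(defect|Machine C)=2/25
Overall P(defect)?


P(B) = Σ P(B|Aᵢ)×P(Aᵢ)
  13/100×43/113 = 559/11300
  7/50×41/113 = 287/5650
  2/25×29/113 = 58/2825
Sum = 273/2260

P(defect) = 273/2260 ≈ 12.08%


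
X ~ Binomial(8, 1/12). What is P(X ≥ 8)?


P(X ≥ 8) = Σ P(X=i) for i=8..8
P(X=8) = 1/429981696
Sum = 1/429981696

P(X ≥ 8) = 1/429981696 ≈ 0.00%


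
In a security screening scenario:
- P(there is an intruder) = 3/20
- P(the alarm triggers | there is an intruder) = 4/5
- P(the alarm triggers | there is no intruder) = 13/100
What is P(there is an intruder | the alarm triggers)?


Using Bayes' theorem:
P(A|B) = P(B|A)·P(A) / P(B)

P(the alarm triggers) = 4/5 × 3/20 + 13/100 × 17/20
= 3/25 + 221/2000 = 461/2000

P(there is an intruder|the alarm triggers) = (3/25) / (461/2000) = 240/461

P(there is an intruder|the alarm triggers) = 240/461 ≈ 52.06%


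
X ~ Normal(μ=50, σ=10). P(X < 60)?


z = (60-50)/10 = 1.0
P(Z < 1.0) = 0.8413

P(X < 60) ≈ 0.8413


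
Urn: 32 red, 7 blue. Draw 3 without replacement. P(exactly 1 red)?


Hypergeometric: C(32,1)×C(7,2)/C(39,3)
= 32×21/9139 = 672/9139

P(X=1) = 672/9139 ≈ 7.35%


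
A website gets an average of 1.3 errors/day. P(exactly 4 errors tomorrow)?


Poisson(λ=1.3): P(X=4) = e^(-λ)×λ^k/k!
= e^(-1.3) × 1.3^4 / 4!
≈ 0.272531793 × 2.8561 / 24 ≈ 0.032432

P(X=4) ≈ 0.032432 ≈ 3.24%


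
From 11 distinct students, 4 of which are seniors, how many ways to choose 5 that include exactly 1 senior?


Choose 1 of the 4 seniors and 4 of the other 7 students:
C(4,1)×C(7,4) = 4×35 = 140

140


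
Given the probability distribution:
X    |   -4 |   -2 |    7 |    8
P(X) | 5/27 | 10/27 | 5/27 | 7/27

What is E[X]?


E[X] = Σ x·P(X=x)
= (-4)×(5/27) + (-2)×(10/27) + (7)×(5/27) + (8)×(7/27)
= 17/9

E[X] = 17/9


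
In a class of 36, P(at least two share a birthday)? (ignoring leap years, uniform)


P(all different) = Π(365-i)/365 for i=0..35
= 0.167818
P(match) = 1 - 0.167818 = 0.832182

P ≈ 0.8322 ≈ 83.22%


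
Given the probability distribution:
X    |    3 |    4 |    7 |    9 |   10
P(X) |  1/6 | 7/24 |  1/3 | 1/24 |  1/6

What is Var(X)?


E[X] = 145/24
E[X²] = 1021/24
Var(X) = E[X²] - (E[X])² = 1021/24 - 21025/576 = 3479/576

Var(X) = 3479/576 ≈ 6.0399


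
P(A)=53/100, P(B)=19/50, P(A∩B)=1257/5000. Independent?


P(A)×P(B) = 1007/5000
P(A∩B) = 1257/5000
Not equal → NOT independent

No, not independent


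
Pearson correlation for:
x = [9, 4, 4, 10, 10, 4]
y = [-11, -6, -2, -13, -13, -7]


n=6, Σx=41, Σy=-52, Σxy=-419, Σx²=329, Σy²=548
r = (6×(-419) - 41×(-52))/√((6×329 - 41²)(6×548 - (-52)²))
= -382/√(293×584) = -382/√171112 ≈ -382/413.6569 ≈ -0.9235

r ≈ -0.9235


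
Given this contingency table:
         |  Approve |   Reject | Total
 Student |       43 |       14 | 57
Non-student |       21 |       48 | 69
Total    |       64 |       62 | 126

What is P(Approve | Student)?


P(Approve | Student) = 43/(43+14) = 43/57

P(Approve|Student) = 43/57 ≈ 75.44%


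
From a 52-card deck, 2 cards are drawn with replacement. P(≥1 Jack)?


P(not a Jack) = 48/52 = 12/13
P(none in 2 draws) = (12/13)^2 = 144/169
P(≥1 Jack) = 1 - 144/169 = 25/169

P = 25/169 ≈ 14.79%


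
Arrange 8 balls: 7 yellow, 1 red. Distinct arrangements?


8!/(7!×1!) = 8

8


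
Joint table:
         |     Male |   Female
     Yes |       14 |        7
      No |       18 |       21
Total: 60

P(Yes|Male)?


P(Yes|Male) = 14/(14+18) = 14/32 = 7/16

P = 7/16 ≈ 43.75%


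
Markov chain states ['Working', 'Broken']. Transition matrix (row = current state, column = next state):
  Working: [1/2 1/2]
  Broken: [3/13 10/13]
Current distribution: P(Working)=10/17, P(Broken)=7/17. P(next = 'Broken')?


P(next=Broken) = Σᵢ P(now=i)×P(i→Broken)
= 10/17×1/2 + 7/17×10/13
= 5/17 + 70/221 = 135/221

P = 135/221 ≈ 0.6109


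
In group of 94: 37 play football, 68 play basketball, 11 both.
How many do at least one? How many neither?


|A∪B| = 37+68-11 = 94
Neither = 94-94 = 0

At least one: 94; Neither: 0


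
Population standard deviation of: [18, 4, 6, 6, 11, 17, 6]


Mean = 68/7
  (18-68/7)²=3364/49
  (4-68/7)²=1600/49
  (6-68/7)²=676/49
  (6-68/7)²=676/49
  (11-68/7)²=81/49
  (17-68/7)²=2601/49
  (6-68/7)²=676/49
Σ(x-μ)² = 1382/7
σ² = (1382/7)/7 = 1382/49

σ = √(1382/49) ≈ 5.3108


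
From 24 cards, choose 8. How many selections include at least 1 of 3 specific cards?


Complement: C(24,8) - C(21,8) = 735471 - 203490 = 531981

531981


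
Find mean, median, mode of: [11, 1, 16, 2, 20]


Sorted: [1, 2, 11, 16, 20]
Mean = 50/5 = 10
Median = 11
Freq: {11: 1, 1: 1, 16: 1, 2: 1, 20: 1}
Mode: No mode

Mean=10, Median=11, Mode=No mode


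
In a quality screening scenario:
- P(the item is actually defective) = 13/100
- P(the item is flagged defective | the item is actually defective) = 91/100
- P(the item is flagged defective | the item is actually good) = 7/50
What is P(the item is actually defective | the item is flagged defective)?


Using Bayes' theorem:
P(A|B) = P(B|A)·P(A) / P(B)

P(the item is flagged defective) = 91/100 × 13/100 + 7/50 × 87/100
= 1183/10000 + 609/5000 = 2401/10000

P(the item is actually defective|the item is flagged defective) = (1183/10000) / (2401/10000) = 169/343

P(the item is actually defective|the item is flagged defective) = 169/343 ≈ 49.27%


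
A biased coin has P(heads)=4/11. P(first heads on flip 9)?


Geometric: P(X=9) = (1-p)^(k-1)×p = (7/11)^8×4/11 = 23059204/2357947691

P(X=9) = 23059204/2357947691 ≈ 0.98%


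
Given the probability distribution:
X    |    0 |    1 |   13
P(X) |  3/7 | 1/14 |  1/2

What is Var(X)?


E[X] = 46/7
E[X²] = 592/7
Var(X) = E[X²] - (E[X])² = 592/7 - 2116/49 = 2028/49

Var(X) = 2028/49 ≈ 41.3878


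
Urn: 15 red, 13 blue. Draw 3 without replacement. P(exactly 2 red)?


Hypergeometric: C(15,2)×C(13,1)/C(28,3)
= 105×13/3276 = 5/12

P(X=2) = 5/12 ≈ 41.67%


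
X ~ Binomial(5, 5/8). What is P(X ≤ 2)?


P(X ≤ 2) = Σ P(X=i) for i=0..2
P(X=0) = 243/32768
P(X=1) = 2025/32768
P(X=2) = 3375/16384
Sum = 4509/16384

P(X ≤ 2) = 4509/16384 ≈ 27.52%


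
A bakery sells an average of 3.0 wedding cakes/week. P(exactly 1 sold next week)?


Poisson(λ=3.0): P(X=1) = e^(-λ)×λ^k/k!
= e^(-3.0) × 3.0^1 / 1!
≈ 0.04978706837 × 3 / 1 ≈ 0.149361

P(X=1) ≈ 0.149361 ≈ 14.94%


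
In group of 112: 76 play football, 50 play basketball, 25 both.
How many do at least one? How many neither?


|A∪B| = 76+50-25 = 101
Neither = 112-101 = 11

At least one: 101; Neither: 11


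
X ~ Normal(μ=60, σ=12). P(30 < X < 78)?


z₁=(30-60)/12=-2.5, z₂=(78-60)/12=1.5
P = Φ(1.5) - Φ(-2.5) = 0.933193 - 0.006210 = 0.926983 ≈ 0.9270

P(30 < X < 78) ≈ 0.9270


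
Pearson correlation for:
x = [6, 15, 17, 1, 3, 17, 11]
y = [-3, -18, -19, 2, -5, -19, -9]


n=7, Σx=70, Σy=-71, Σxy=-1046, Σx²=970, Σy²=1165
r = (7×(-1046) - 70×(-71))/√((7×970 - 70²)(7×1165 - (-71)²))
= -2352/√(1890×3114) = -2352/√5885460 ≈ -2352/2425.9967 ≈ -0.9695

r ≈ -0.9695


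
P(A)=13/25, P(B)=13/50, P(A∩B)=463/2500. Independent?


P(A)×P(B) = 169/1250
P(A∩B) = 463/2500
Not equal → NOT independent

No, not independent


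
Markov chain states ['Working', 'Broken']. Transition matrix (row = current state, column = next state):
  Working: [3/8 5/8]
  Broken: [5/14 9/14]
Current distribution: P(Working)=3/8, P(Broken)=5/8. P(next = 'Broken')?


P(next=Broken) = Σᵢ P(now=i)×P(i→Broken)
= 3/8×5/8 + 5/8×9/14
= 15/64 + 45/112 = 285/448

P = 285/448 ≈ 0.6362


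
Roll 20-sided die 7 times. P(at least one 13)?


P(no 13)^7 = (19/20)^7 = 893871739/1280000000
P(≥1) = 1 - 893871739/1280000000 = 386128261/1280000000

P = 386128261/1280000000 ≈ 30.17%


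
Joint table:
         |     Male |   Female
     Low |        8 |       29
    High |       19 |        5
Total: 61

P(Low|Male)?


P(Low|Male) = 8/(8+19) = 8/27

P = 8/27 ≈ 29.63%


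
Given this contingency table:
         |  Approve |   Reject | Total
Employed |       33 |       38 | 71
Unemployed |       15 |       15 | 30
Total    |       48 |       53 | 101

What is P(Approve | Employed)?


P(Approve | Employed) = 33/(33+38) = 33/71

P(Approve|Employed) = 33/71 ≈ 46.48%


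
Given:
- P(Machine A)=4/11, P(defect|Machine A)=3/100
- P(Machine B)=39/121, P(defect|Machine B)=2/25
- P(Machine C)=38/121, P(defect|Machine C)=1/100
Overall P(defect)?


P(B) = Σ P(B|Aᵢ)×P(Aᵢ)
  3/100×4/11 = 3/275
  2/25×39/121 = 78/3025
  1/100×38/121 = 19/6050
Sum = 241/6050

P(defect) = 241/6050 ≈ 3.98%


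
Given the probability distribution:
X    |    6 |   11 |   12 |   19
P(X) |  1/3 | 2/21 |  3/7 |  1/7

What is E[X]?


E[X] = Σ x·P(X=x)
= (6)×(1/3) + (11)×(2/21) + (12)×(3/7) + (19)×(1/7)
= 229/21

E[X] = 229/21


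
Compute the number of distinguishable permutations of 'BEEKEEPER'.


Letters: 9, freq: {'B': 1, 'E': 5, 'K': 1, 'P': 1, 'R': 1}
9!/(1!×5!×1!×1!×1!) = 362880/120 = 3024

3024


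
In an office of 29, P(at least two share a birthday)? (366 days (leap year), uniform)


P(all different) = Π(366-i)/366 for i=0..28
= 0.320056
P(match) = 1 - 0.320056 = 0.679944

P ≈ 0.6799 ≈ 67.99%


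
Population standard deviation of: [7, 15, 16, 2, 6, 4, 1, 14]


Mean = 65/8
  (7-65/8)²=81/64
  (15-65/8)²=3025/64
  (16-65/8)²=3969/64
  (2-65/8)²=2401/64
  (6-65/8)²=289/64
  (4-65/8)²=1089/64
  (1-65/8)²=3249/64
  (14-65/8)²=2209/64
Σ(x-μ)² = 2039/8
σ² = (2039/8)/8 = 2039/64

σ = √(2039/64) ≈ 5.6444


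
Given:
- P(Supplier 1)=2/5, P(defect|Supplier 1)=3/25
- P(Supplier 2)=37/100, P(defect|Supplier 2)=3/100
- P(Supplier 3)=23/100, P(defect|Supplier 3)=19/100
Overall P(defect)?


P(B) = Σ P(B|Aᵢ)×P(Aᵢ)
  3/25×2/5 = 6/125
  3/100×37/100 = 111/10000
  19/100×23/100 = 437/10000
Sum = 257/2500

P(defect) = 257/2500 ≈ 10.28%


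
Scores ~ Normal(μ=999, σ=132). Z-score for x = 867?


z = (x - μ)/σ = (867 - 999)/132 = -1.0

z = -1.0


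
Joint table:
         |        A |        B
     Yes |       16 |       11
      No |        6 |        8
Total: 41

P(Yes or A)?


P(Yes∨A) = P(Yes) + P(A) - P(Yes∧A)
= (27 + 22 - 16)/41 = 33/41

P = 33/41 ≈ 80.49%


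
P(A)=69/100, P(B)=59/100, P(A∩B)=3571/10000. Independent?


P(A)×P(B) = 4071/10000
P(A∩B) = 3571/10000
Not equal → NOT independent

No, not independent


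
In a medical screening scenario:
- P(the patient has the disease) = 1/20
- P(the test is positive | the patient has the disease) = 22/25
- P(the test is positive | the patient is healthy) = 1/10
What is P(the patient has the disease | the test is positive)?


Using Bayes' theorem:
P(A|B) = P(B|A)·P(A) / P(B)

P(the test is positive) = 22/25 × 1/20 + 1/10 × 19/20
= 11/250 + 19/200 = 139/1000

P(the patient has the disease|the test is positive) = (11/250) / (139/1000) = 44/139

P(the patient has the disease|the test is positive) = 44/139 ≈ 31.65%


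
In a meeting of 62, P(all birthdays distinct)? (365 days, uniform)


P(all different) = Π(365-i)/365 for i=0..61
= (365/365)×(364/365)×...×(304/365)
= 0.004090

P ≈ 0.0041 ≈ 0.41%


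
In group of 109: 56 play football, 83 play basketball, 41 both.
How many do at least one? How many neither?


|A∪B| = 56+83-41 = 98
Neither = 109-98 = 11

At least one: 98; Neither: 11


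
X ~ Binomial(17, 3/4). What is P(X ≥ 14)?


P(X ≥ 14) = Σ P(X=i) for i=14..17
P(X=14) = 406552365/2147483648
P(X=15) = 243931419/2147483648
P(X=16) = 731794257/17179869184
P(X=17) = 129140163/17179869184
Sum = 1516201173/4294967296

P(X ≥ 14) = 1516201173/4294967296 ≈ 35.30%


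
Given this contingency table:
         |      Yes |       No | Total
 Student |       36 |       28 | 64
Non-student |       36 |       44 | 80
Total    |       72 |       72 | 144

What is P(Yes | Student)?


P(Yes | Student) = 36/(36+28) = 36/64 = 9/16

P(Yes|Student) = 9/16 ≈ 56.25%


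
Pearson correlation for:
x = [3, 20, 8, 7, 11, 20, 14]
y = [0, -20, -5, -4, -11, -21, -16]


n=7, Σx=83, Σy=-77, Σxy=-1233, Σx²=1239, Σy²=1259
r = (7×(-1233) - 83×(-77))/√((7×1239 - 83²)(7×1259 - (-77)²))
= -2240/√(1784×2884) = -2240/√5145056 ≈ -2240/2268.2716 ≈ -0.9875

r ≈ -0.9875


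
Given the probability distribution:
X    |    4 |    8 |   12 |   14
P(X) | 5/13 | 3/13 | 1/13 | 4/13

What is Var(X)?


E[X] = 112/13
E[X²] = 1200/13
Var(X) = E[X²] - (E[X])² = 1200/13 - 12544/169 = 3056/169

Var(X) = 3056/169 ≈ 18.0828


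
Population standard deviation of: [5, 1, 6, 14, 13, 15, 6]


Mean = 60/7
  (5-60/7)²=625/49
  (1-60/7)²=2809/49
  (6-60/7)²=324/49
  (14-60/7)²=1444/49
  (13-60/7)²=961/49
  (15-60/7)²=2025/49
  (6-60/7)²=324/49
Σ(x-μ)² = 1216/7
σ² = (1216/7)/7 = 1216/49

σ = √(1216/49) ≈ 4.9816


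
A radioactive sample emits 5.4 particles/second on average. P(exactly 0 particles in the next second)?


Poisson(λ=5.4): P(X=0) = e^(-λ)×λ^k/k!
= e^(-5.4) × 5.4^0 / 0!
≈ 0.004516580943 × 1 / 1 ≈ 0.004517

P(X=0) ≈ 0.004517 ≈ 0.45%


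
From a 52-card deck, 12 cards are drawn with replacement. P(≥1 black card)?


P(not a black card) = 26/52 = 1/2
P(none in 12 draws) = (1/2)^12 = 1/4096
P(≥1 black card) = 1 - 1/4096 = 4095/4096

P = 4095/4096 ≈ 99.98%


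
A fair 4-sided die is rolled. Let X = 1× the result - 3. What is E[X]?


E[die] = (1+4)/2 = 5/2
E[X] = 1×5/2 - 3 = -1/2

E[X] = -1/2


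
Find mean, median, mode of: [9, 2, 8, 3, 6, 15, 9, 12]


Sorted: [2, 3, 6, 8, 9, 9, 12, 15]
Mean = 64/8 = 8
Median = 17/2
Freq: {9: 2, 2: 1, 8: 1, 3: 1, 6: 1, 15: 1, 12: 1}
Mode: [9]

Mean=8, Median=17/2, Mode=9


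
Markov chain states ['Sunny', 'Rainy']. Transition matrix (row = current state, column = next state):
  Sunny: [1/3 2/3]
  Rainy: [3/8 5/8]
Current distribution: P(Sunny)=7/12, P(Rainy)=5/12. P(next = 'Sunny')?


P(next=Sunny) = Σᵢ P(now=i)×P(i→Sunny)
= 7/12×1/3 + 5/12×3/8
= 7/36 + 5/32 = 101/288

P = 101/288 ≈ 0.3507


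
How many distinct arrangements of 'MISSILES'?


Letters: 8, freq: {'M': 1, 'I': 2, 'S': 3, 'L': 1, 'E': 1}
8!/(1!×2!×3!×1!×1!) = 40320/12 = 3360

3360


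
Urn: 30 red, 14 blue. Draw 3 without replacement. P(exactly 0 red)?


Hypergeometric: C(30,0)×C(14,3)/C(44,3)
= 1×364/13244 = 13/473

P(X=0) = 13/473 ≈ 2.75%


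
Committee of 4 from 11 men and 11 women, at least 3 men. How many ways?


Count by #men:
  3M,1W: C(11,3)×C(11,1)=1815
  4M,0W: C(11,4)×C(11,0)=330
Total = 2145

2145


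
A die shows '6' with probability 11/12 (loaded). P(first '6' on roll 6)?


Geometric: P(X=6) = (1-p)^(k-1)×p = (1/12)^5×11/12 = 11/2985984

P(X=6) = 11/2985984 ≈ 0.00%


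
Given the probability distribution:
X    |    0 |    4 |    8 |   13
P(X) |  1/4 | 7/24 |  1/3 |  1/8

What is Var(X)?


E[X] = 131/24
E[X²] = 377/8
Var(X) = E[X²] - (E[X])² = 377/8 - 17161/576 = 9983/576

Var(X) = 9983/576 ≈ 17.3316


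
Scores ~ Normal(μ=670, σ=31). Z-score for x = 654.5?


z = (x - μ)/σ = (654.5 - 670)/31 = -0.5

z = -0.5


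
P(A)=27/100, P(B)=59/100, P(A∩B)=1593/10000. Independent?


P(A)×P(B) = 1593/10000
P(A∩B) = 1593/10000
Equal ✓ → Independent

Yes, independent


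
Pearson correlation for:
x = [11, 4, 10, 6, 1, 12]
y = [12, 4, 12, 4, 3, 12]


n=6, Σx=44, Σy=47, Σxy=439, Σx²=418, Σy²=473
r = (6×439 - 44×47)/√((6×418 - 44²)(6×473 - 47²))
= 566/√(572×629) = 566/√359788 ≈ 566/599.8233 ≈ 0.9436

r ≈ 0.9436


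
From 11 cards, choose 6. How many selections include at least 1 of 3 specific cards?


Complement: C(11,6) - C(8,6) = 462 - 28 = 434

434


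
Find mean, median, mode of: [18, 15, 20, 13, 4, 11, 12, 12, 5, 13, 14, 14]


Sorted: [4, 5, 11, 12, 12, 13, 13, 14, 14, 15, 18, 20]
Mean = 151/12
Median = 13
Freq: {18: 1, 15: 1, 20: 1, 13: 2, 4: 1, 11: 1, 12: 2, 5: 1, 14: 2}
Mode: [12, 13, 14]

Mean=151/12, Median=13, Mode=[12, 13, 14]


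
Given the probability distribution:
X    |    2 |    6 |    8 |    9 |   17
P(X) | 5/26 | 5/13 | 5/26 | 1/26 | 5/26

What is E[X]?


E[X] = Σ x·P(X=x)
= (2)×(5/26) + (6)×(5/13) + (8)×(5/26) + (9)×(1/26) + (17)×(5/26)
= 102/13

E[X] = 102/13


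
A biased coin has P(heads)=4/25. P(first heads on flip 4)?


Geometric: P(X=4) = (1-p)^(k-1)×p = (21/25)^3×4/25 = 37044/390625

P(X=4) = 37044/390625 ≈ 9.48%


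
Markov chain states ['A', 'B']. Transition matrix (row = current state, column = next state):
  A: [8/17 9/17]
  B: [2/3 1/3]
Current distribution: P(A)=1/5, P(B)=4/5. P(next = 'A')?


P(next=A) = Σᵢ P(now=i)×P(i→A)
= 1/5×8/17 + 4/5×2/3
= 8/85 + 8/15 = 32/51

P = 32/51 ≈ 0.6275


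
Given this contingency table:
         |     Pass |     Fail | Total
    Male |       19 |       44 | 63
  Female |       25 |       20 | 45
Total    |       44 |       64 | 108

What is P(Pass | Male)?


P(Pass | Male) = 19/(19+44) = 19/63

P(Pass|Male) = 19/63 ≈ 30.16%


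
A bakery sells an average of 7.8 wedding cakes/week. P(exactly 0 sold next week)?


Poisson(λ=7.8): P(X=0) = e^(-λ)×λ^k/k!
= e^(-7.8) × 7.8^0 / 0!
≈ 0.000409734979 × 1 / 1 ≈ 0.000410

P(X=0) ≈ 0.000410 ≈ 0.04%


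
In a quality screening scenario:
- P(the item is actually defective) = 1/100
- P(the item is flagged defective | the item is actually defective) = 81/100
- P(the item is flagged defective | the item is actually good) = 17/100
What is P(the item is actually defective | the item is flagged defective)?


Using Bayes' theorem:
P(A|B) = P(B|A)·P(A) / P(B)

P(the item is flagged defective) = 81/100 × 1/100 + 17/100 × 99/100
= 81/10000 + 1683/10000 = 441/2500

P(the item is actually defective|the item is flagged defective) = (81/10000) / (441/2500) = 9/196

P(the item is actually defective|the item is flagged defective) = 9/196 ≈ 4.59%


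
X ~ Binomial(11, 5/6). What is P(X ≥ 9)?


P(X ≥ 9) = Σ P(X=i) for i=9..11
P(X=9) = 107421875/362797056
P(X=10) = 107421875/362797056
P(X=11) = 48828125/362797056
Sum = 9765625/13436928

P(X ≥ 9) = 9765625/13436928 ≈ 72.68%


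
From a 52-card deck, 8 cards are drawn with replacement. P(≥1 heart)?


P(not a heart) = 39/52 = 3/4
P(none in 8 draws) = (3/4)^8 = 6561/65536
P(≥1 heart) = 1 - 6561/65536 = 58975/65536

P = 58975/65536 ≈ 89.99%


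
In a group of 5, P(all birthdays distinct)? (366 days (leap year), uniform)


P(all different) = Π(366-i)/366 for i=0..4
= (366/366)×(365/366)×...×(362/366)
= 0.972938

P ≈ 0.9729 ≈ 97.29%


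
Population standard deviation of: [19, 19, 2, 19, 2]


Mean = 61/5
  (19-61/5)²=1156/25
  (19-61/5)²=1156/25
  (2-61/5)²=2601/25
  (19-61/5)²=1156/25
  (2-61/5)²=2601/25
Σ(x-μ)² = 1734/5
σ² = (1734/5)/5 = 1734/25

σ = √(1734/25) ≈ 8.3283


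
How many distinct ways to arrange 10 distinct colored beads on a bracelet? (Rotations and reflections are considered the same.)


Free circular arrangements: rotations and reflections both identified.
(n-1)!/2 = 9!/2 = 362880/2 = 181440

181440


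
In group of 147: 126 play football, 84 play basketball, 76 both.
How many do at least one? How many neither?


|A∪B| = 126+84-76 = 134
Neither = 147-134 = 13

At least one: 134; Neither: 13


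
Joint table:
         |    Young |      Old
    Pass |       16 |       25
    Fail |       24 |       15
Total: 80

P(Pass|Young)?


P(Pass|Young) = 16/(16+24) = 16/40 = 2/5

P = 2/5 ≈ 40.00%


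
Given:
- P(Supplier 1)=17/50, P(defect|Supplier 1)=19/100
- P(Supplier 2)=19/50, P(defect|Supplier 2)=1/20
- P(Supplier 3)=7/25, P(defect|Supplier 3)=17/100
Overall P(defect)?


P(B) = Σ P(B|Aᵢ)×P(Aᵢ)
  19/100×17/50 = 323/5000
  1/20×19/50 = 19/1000
  17/100×7/25 = 119/2500
Sum = 82/625

P(defect) = 82/625 ≈ 13.12%


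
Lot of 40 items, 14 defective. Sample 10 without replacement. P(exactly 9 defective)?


Hypergeometric: C(14,9)×C(26,1)/C(40,10)
= 2002×26/847660528 = 91/1481924

P(X=9) = 91/1481924 ≈ 0.01%


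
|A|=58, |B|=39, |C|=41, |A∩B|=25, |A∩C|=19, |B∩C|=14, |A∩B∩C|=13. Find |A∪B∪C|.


|A∪B∪C| = 58+39+41-25-19-14+13 = 93

|A∪B∪C| = 93


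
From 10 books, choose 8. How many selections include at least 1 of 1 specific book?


Complement: C(10,8) - C(9,8) = 45 - 9 = 36

36


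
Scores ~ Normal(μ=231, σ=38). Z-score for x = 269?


z = (x - μ)/σ = (269 - 231)/38 = 1.0

z = 1.0


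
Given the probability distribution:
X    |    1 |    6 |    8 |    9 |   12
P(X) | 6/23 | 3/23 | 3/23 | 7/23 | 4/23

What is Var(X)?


E[X] = 159/23
E[X²] = 63
Var(X) = E[X²] - (E[X])² = 63 - 25281/529 = 8046/529

Var(X) = 8046/529 ≈ 15.2098


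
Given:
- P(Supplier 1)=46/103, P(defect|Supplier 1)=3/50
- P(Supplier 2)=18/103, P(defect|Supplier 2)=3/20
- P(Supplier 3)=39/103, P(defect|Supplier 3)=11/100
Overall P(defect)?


P(B) = Σ P(B|Aᵢ)×P(Aᵢ)
  3/50×46/103 = 69/2575
  3/20×18/103 = 27/1030
  11/100×39/103 = 429/10300
Sum = 39/412

P(defect) = 39/412 ≈ 9.47%


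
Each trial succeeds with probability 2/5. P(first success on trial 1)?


Geometric: P(X=1) = (1-p)^(k-1)×p = (3/5)^0×2/5 = 2/5

P(X=1) = 2/5 ≈ 40.00%


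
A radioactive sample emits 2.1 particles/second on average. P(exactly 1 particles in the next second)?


Poisson(λ=2.1): P(X=1) = e^(-λ)×λ^k/k!
= e^(-2.1) × 2.1^1 / 1!
≈ 0.1224564283 × 2.1 / 1 ≈ 0.257158

P(X=1) ≈ 0.257158 ≈ 25.72%


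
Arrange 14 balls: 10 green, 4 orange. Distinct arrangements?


14!/(10!×4!) = 1001

1001


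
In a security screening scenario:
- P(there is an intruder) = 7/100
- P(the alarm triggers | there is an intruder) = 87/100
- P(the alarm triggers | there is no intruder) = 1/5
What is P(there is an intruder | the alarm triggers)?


Using Bayes' theorem:
P(A|B) = P(B|A)·P(A) / P(B)

P(the alarm triggers) = 87/100 × 7/100 + 1/5 × 93/100
= 609/10000 + 93/500 = 2469/10000

P(there is an intruder|the alarm triggers) = (609/10000) / (2469/10000) = 203/823

P(there is an intruder|the alarm triggers) = 203/823 ≈ 24.67%


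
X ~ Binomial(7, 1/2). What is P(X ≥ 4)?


P(X ≥ 4) = Σ P(X=i) for i=4..7
P(X=4) = 35/128
P(X=5) = 21/128
P(X=6) = 7/128
P(X=7) = 1/128
Sum = 1/2

P(X ≥ 4) = 1/2 ≈ 50.00%


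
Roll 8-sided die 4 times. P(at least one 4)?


P(no 4)^4 = (7/8)^4 = 2401/4096
P(≥1) = 1 - 2401/4096 = 1695/4096

P = 1695/4096 ≈ 41.38%


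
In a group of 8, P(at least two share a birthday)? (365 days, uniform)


P(all different) = Π(365-i)/365 for i=0..7
= 0.925665
P(match) = 1 - 0.925665 = 0.074335

P ≈ 0.0743 ≈ 7.43%


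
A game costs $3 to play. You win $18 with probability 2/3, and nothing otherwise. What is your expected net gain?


E[gain] = (18-3)×2/3 + (-3)×1/3
= 10 - 1 = 9

Expected net gain = $9 ≈ $9.00


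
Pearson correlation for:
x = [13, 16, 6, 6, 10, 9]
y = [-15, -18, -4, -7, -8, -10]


n=6, Σx=60, Σy=-62, Σxy=-719, Σx²=678, Σy²=778
r = (6×(-719) - 60×(-62))/√((6×678 - 60²)(6×778 - (-62)²))
= -594/√(468×824) = -594/√385632 ≈ -594/620.9928 ≈ -0.9565

r ≈ -0.9565


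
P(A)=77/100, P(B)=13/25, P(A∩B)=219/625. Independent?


P(A)×P(B) = 1001/2500
P(A∩B) = 219/625
Not equal → NOT independent

No, not independent


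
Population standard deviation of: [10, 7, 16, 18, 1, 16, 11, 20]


Mean = 99/8
  (10-99/8)²=361/64
  (7-99/8)²=1849/64
  (16-99/8)²=841/64
  (18-99/8)²=2025/64
  (1-99/8)²=8281/64
  (16-99/8)²=841/64
  (11-99/8)²=121/64
  (20-99/8)²=3721/64
Σ(x-μ)² = 2255/8
σ² = (2255/8)/8 = 2255/64

σ = √(2255/64) ≈ 5.9359


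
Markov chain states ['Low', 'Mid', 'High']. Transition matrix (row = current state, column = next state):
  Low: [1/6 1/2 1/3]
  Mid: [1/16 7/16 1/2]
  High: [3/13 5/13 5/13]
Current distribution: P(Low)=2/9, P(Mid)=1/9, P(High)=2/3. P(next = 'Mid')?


P(next=Mid) = Σᵢ P(now=i)×P(i→Mid)
= 2/9×1/2 + 1/9×7/16 + 2/3×5/13
= 1/9 + 7/144 + 10/39 = 779/1872

P = 779/1872 ≈ 0.4161


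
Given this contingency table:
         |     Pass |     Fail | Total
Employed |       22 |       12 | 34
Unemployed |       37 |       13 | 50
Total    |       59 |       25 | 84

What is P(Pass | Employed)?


P(Pass | Employed) = 22/(22+12) = 22/34 = 11/17

P(Pass|Employed) = 11/17 ≈ 64.71%


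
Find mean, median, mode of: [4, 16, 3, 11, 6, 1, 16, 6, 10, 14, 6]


Sorted: [1, 3, 4, 6, 6, 6, 10, 11, 14, 16, 16]
Mean = 93/11
Median = 6
Freq: {4: 1, 16: 2, 3: 1, 11: 1, 6: 3, 1: 1, 10: 1, 14: 1}
Mode: [6]

Mean=93/11, Median=6, Mode=6


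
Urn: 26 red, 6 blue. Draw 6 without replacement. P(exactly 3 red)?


Hypergeometric: C(26,3)×C(6,3)/C(32,6)
= 2600×20/906192 = 3250/56637

P(X=3) = 3250/56637 ≈ 5.74%


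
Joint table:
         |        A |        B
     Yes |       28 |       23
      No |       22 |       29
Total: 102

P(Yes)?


P(Yes) = (28+23)/102 = 51/102 = 1/2

P(Yes) = 1/2 ≈ 50.00%


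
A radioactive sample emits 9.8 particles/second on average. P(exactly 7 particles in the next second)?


Poisson(λ=9.8): P(X=7) = e^(-λ)×λ^k/k!
= e^(-9.8) × 9.8^7 / 7!
≈ 5.545159943e-05 × 8681255.33247 / 5040 ≈ 0.095514

P(X=7) ≈ 0.095514 ≈ 9.55%


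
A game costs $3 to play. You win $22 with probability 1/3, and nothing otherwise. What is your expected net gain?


E[gain] = (22-3)×1/3 + (-3)×2/3
= 19/3 - 2 = 13/3

Expected net gain = $13/3 ≈ $4.33


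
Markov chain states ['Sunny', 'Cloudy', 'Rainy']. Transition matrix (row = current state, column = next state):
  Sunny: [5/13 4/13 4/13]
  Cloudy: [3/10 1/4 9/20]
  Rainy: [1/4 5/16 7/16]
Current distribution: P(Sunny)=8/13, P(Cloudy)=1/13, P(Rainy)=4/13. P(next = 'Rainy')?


P(next=Rainy) = Σᵢ P(now=i)×P(i→Rainy)
= 8/13×4/13 + 1/13×9/20 + 4/13×7/16
= 32/169 + 9/260 + 7/52 = 303/845

P = 303/845 ≈ 0.3586


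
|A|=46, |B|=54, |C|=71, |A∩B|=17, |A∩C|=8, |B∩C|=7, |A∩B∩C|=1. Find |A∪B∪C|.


|A∪B∪C| = 46+54+71-17-8-7+1 = 140

|A∪B∪C| = 140


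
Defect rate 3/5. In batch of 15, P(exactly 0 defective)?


Binomial: P(X=0) = C(15,0)×p^0×(1-p)^15
= 1 × 1 × 32768/30517578125 = 32768/30517578125

P(X=0) = 32768/30517578125 ≈ 0.00%


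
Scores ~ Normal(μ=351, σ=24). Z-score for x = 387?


z = (x - μ)/σ = (387 - 351)/24 = 1.5

z = 1.5


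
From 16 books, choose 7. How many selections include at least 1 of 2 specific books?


Complement: C(16,7) - C(14,7) = 11440 - 3432 = 8008

8008


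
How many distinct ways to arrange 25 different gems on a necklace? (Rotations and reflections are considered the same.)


Free circular arrangements: rotations and reflections both identified.
(n-1)!/2 = 24!/2 = 620448401733239439360000/2 = 310224200866619719680000

310224200866619719680000


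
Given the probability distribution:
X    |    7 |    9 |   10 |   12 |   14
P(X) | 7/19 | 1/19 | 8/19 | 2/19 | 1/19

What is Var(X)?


E[X] = 176/19
E[X²] = 1708/19
Var(X) = E[X²] - (E[X])² = 1708/19 - 30976/361 = 1476/361

Var(X) = 1476/361 ≈ 4.0886


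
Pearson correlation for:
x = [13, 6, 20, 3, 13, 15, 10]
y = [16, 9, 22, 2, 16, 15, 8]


n=7, Σx=80, Σy=88, Σxy=1221, Σx²=1108, Σy²=1370
r = (7×1221 - 80×88)/√((7×1108 - 80²)(7×1370 - 88²))
= 1507/√(1356×1846) = 1507/√2503176 ≈ 1507/1582.1429 ≈ 0.9525

r ≈ 0.9525


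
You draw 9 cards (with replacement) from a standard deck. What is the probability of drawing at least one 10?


P(not a 10) = 48/52 = 12/13
P(none in 9 draws) = (12/13)^9 = 5159780352/10604499373
P(≥1 10) = 1 - 5159780352/10604499373 = 5444719021/10604499373

P = 5444719021/10604499373 ≈ 51.34%


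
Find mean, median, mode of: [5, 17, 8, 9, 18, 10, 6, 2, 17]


Sorted: [2, 5, 6, 8, 9, 10, 17, 17, 18]
Mean = 92/9
Median = 9
Freq: {5: 1, 17: 2, 8: 1, 9: 1, 18: 1, 10: 1, 6: 1, 2: 1}
Mode: [17]

Mean=92/9, Median=9, Mode=17


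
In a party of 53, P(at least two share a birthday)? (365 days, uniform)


P(all different) = Π(365-i)/365 for i=0..52
= 0.018862
P(match) = 1 - 0.018862 = 0.981138

P ≈ 0.9811 ≈ 98.11%


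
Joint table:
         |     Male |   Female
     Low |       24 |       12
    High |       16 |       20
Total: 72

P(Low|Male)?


P(Low|Male) = 24/(24+16) = 24/40 = 3/5

P = 3/5 ≈ 60.00%


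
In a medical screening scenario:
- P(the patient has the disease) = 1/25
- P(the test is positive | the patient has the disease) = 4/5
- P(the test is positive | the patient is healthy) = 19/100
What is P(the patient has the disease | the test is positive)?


Using Bayes' theorem:
P(A|B) = P(B|A)·P(A) / P(B)

P(the test is positive) = 4/5 × 1/25 + 19/100 × 24/25
= 4/125 + 114/625 = 134/625

P(the patient has the disease|the test is positive) = (4/125) / (134/625) = 10/67

P(the patient has the disease|the test is positive) = 10/67 ≈ 14.93%


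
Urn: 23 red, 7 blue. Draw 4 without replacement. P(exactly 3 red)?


Hypergeometric: C(23,3)×C(7,1)/C(30,4)
= 1771×7/27405 = 1771/3915

P(X=3) = 1771/3915 ≈ 45.24%


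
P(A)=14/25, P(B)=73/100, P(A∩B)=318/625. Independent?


P(A)×P(B) = 511/1250
P(A∩B) = 318/625
Not equal → NOT independent

No, not independent


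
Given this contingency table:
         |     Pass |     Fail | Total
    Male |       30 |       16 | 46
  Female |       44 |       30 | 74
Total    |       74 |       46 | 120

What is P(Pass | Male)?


P(Pass | Male) = 30/(30+16) = 30/46 = 15/23

P(Pass|Male) = 15/23 ≈ 65.22%


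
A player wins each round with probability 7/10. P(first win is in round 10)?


Geometric: P(X=10) = (1-p)^(k-1)×p = (3/10)^9×7/10 = 137781/10000000000

P(X=10) = 137781/10000000000 ≈ 0.00%


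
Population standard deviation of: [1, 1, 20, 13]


Mean = 35/4
  (1-35/4)²=961/16
  (1-35/4)²=961/16
  (20-35/4)²=2025/16
  (13-35/4)²=289/16
Σ(x-μ)² = 1059/4
σ² = (1059/4)/4 = 1059/16

σ = √(1059/16) ≈ 8.1356


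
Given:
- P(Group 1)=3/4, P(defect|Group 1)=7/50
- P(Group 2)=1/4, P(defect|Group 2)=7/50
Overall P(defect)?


P(B) = Σ P(B|Aᵢ)×P(Aᵢ)
  7/50×3/4 = 21/200
  7/50×1/4 = 7/200
Sum = 7/50

P(defect) = 7/50 ≈ 14.00%


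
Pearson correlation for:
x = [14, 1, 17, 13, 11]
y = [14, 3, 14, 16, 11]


n=5, Σx=56, Σy=58, Σxy=766, Σx²=776, Σy²=778
r = (5×766 - 56×58)/√((5×776 - 56²)(5×778 - 58²))
= 582/√(744×526) = 582/√391344 ≈ 582/625.5749 ≈ 0.9303

r ≈ 0.9303


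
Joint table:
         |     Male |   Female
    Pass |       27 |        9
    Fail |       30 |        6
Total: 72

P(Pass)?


P(Pass) = (27+9)/72 = 36/72 = 1/2

P(Pass) = 1/2 ≈ 50.00%


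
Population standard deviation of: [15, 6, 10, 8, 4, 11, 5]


Mean = 59/7
  (15-59/7)²=2116/49
  (6-59/7)²=289/49
  (10-59/7)²=121/49
  (8-59/7)²=9/49
  (4-59/7)²=961/49
  (11-59/7)²=324/49
  (5-59/7)²=576/49
Σ(x-μ)² = 628/7
σ² = (628/7)/7 = 628/49

σ = √(628/49) ≈ 3.5800


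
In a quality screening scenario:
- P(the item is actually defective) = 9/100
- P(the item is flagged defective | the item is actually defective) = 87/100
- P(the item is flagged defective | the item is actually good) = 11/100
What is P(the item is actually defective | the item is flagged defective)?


Using Bayes' theorem:
P(A|B) = P(B|A)·P(A) / P(B)

P(the item is flagged defective) = 87/100 × 9/100 + 11/100 × 91/100
= 783/10000 + 1001/10000 = 223/1250

P(the item is actually defective|the item is flagged defective) = (783/10000) / (223/1250) = 783/1784

P(the item is actually defective|the item is flagged defective) = 783/1784 ≈ 43.89%


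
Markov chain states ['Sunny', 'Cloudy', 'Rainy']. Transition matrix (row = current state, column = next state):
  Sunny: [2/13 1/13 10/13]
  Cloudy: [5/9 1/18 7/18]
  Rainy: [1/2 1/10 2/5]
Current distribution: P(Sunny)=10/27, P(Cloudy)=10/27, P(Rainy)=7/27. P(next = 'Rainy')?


P(next=Rainy) = Σᵢ P(now=i)×P(i→Rainy)
= 10/27×10/13 + 10/27×7/18 + 7/27×2/5
= 100/351 + 35/243 + 14/135 = 8413/15795

P = 8413/15795 ≈ 0.5326
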